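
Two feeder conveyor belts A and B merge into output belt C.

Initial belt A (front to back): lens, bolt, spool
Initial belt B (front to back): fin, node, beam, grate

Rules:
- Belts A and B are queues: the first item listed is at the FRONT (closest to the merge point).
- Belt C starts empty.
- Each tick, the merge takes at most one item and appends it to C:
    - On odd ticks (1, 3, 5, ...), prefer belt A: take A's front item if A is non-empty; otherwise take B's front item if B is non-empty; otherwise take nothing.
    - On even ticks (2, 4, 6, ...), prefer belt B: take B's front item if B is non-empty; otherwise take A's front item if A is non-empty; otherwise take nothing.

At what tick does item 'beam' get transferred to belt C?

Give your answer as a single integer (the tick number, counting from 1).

Tick 1: prefer A, take lens from A; A=[bolt,spool] B=[fin,node,beam,grate] C=[lens]
Tick 2: prefer B, take fin from B; A=[bolt,spool] B=[node,beam,grate] C=[lens,fin]
Tick 3: prefer A, take bolt from A; A=[spool] B=[node,beam,grate] C=[lens,fin,bolt]
Tick 4: prefer B, take node from B; A=[spool] B=[beam,grate] C=[lens,fin,bolt,node]
Tick 5: prefer A, take spool from A; A=[-] B=[beam,grate] C=[lens,fin,bolt,node,spool]
Tick 6: prefer B, take beam from B; A=[-] B=[grate] C=[lens,fin,bolt,node,spool,beam]

Answer: 6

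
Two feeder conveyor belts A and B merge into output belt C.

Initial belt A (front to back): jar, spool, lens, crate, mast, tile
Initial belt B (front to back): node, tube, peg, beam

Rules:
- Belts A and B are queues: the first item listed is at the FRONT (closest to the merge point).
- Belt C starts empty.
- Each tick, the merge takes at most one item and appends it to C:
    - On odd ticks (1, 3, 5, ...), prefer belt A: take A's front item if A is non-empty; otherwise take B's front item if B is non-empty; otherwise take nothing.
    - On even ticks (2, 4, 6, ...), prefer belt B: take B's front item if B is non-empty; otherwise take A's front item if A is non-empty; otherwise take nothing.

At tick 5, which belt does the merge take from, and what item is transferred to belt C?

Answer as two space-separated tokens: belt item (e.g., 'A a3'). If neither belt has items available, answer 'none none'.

Tick 1: prefer A, take jar from A; A=[spool,lens,crate,mast,tile] B=[node,tube,peg,beam] C=[jar]
Tick 2: prefer B, take node from B; A=[spool,lens,crate,mast,tile] B=[tube,peg,beam] C=[jar,node]
Tick 3: prefer A, take spool from A; A=[lens,crate,mast,tile] B=[tube,peg,beam] C=[jar,node,spool]
Tick 4: prefer B, take tube from B; A=[lens,crate,mast,tile] B=[peg,beam] C=[jar,node,spool,tube]
Tick 5: prefer A, take lens from A; A=[crate,mast,tile] B=[peg,beam] C=[jar,node,spool,tube,lens]

Answer: A lens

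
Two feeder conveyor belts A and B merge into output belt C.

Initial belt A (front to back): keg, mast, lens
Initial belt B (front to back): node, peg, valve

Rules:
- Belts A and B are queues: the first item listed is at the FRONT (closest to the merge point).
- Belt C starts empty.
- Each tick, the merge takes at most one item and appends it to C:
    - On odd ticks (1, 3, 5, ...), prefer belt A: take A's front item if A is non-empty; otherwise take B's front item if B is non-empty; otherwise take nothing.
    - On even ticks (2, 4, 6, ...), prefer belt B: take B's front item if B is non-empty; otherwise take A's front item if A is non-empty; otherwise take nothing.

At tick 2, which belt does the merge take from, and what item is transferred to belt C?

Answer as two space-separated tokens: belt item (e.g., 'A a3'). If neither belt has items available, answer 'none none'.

Answer: B node

Derivation:
Tick 1: prefer A, take keg from A; A=[mast,lens] B=[node,peg,valve] C=[keg]
Tick 2: prefer B, take node from B; A=[mast,lens] B=[peg,valve] C=[keg,node]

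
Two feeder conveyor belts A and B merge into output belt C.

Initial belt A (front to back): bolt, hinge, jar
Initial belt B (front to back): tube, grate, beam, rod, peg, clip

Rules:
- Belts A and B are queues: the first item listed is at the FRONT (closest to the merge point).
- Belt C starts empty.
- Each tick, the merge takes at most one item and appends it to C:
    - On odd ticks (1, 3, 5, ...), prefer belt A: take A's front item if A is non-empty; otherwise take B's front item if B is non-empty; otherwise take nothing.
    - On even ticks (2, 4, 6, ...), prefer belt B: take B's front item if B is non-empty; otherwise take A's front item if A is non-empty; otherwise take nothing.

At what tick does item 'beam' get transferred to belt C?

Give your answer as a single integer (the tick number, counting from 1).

Answer: 6

Derivation:
Tick 1: prefer A, take bolt from A; A=[hinge,jar] B=[tube,grate,beam,rod,peg,clip] C=[bolt]
Tick 2: prefer B, take tube from B; A=[hinge,jar] B=[grate,beam,rod,peg,clip] C=[bolt,tube]
Tick 3: prefer A, take hinge from A; A=[jar] B=[grate,beam,rod,peg,clip] C=[bolt,tube,hinge]
Tick 4: prefer B, take grate from B; A=[jar] B=[beam,rod,peg,clip] C=[bolt,tube,hinge,grate]
Tick 5: prefer A, take jar from A; A=[-] B=[beam,rod,peg,clip] C=[bolt,tube,hinge,grate,jar]
Tick 6: prefer B, take beam from B; A=[-] B=[rod,peg,clip] C=[bolt,tube,hinge,grate,jar,beam]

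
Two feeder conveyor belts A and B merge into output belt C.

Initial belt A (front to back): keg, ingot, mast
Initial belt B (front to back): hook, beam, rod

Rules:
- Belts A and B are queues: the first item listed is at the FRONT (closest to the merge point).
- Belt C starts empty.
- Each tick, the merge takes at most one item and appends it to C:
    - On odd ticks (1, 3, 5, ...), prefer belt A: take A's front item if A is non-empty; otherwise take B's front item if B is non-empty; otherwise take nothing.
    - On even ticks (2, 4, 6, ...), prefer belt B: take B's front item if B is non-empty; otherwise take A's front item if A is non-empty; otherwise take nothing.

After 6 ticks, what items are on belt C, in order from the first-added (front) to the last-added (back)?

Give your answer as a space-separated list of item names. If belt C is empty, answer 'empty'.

Tick 1: prefer A, take keg from A; A=[ingot,mast] B=[hook,beam,rod] C=[keg]
Tick 2: prefer B, take hook from B; A=[ingot,mast] B=[beam,rod] C=[keg,hook]
Tick 3: prefer A, take ingot from A; A=[mast] B=[beam,rod] C=[keg,hook,ingot]
Tick 4: prefer B, take beam from B; A=[mast] B=[rod] C=[keg,hook,ingot,beam]
Tick 5: prefer A, take mast from A; A=[-] B=[rod] C=[keg,hook,ingot,beam,mast]
Tick 6: prefer B, take rod from B; A=[-] B=[-] C=[keg,hook,ingot,beam,mast,rod]

Answer: keg hook ingot beam mast rod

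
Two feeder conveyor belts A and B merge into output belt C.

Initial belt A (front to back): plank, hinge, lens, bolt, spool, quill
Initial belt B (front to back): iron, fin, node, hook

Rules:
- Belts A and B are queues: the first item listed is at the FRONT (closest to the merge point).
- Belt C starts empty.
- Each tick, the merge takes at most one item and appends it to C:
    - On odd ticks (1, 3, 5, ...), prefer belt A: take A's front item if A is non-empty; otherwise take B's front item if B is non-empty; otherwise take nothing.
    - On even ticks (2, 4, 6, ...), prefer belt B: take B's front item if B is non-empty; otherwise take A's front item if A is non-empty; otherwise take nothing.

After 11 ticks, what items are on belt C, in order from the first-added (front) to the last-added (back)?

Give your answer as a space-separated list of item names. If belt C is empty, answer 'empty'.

Answer: plank iron hinge fin lens node bolt hook spool quill

Derivation:
Tick 1: prefer A, take plank from A; A=[hinge,lens,bolt,spool,quill] B=[iron,fin,node,hook] C=[plank]
Tick 2: prefer B, take iron from B; A=[hinge,lens,bolt,spool,quill] B=[fin,node,hook] C=[plank,iron]
Tick 3: prefer A, take hinge from A; A=[lens,bolt,spool,quill] B=[fin,node,hook] C=[plank,iron,hinge]
Tick 4: prefer B, take fin from B; A=[lens,bolt,spool,quill] B=[node,hook] C=[plank,iron,hinge,fin]
Tick 5: prefer A, take lens from A; A=[bolt,spool,quill] B=[node,hook] C=[plank,iron,hinge,fin,lens]
Tick 6: prefer B, take node from B; A=[bolt,spool,quill] B=[hook] C=[plank,iron,hinge,fin,lens,node]
Tick 7: prefer A, take bolt from A; A=[spool,quill] B=[hook] C=[plank,iron,hinge,fin,lens,node,bolt]
Tick 8: prefer B, take hook from B; A=[spool,quill] B=[-] C=[plank,iron,hinge,fin,lens,node,bolt,hook]
Tick 9: prefer A, take spool from A; A=[quill] B=[-] C=[plank,iron,hinge,fin,lens,node,bolt,hook,spool]
Tick 10: prefer B, take quill from A; A=[-] B=[-] C=[plank,iron,hinge,fin,lens,node,bolt,hook,spool,quill]
Tick 11: prefer A, both empty, nothing taken; A=[-] B=[-] C=[plank,iron,hinge,fin,lens,node,bolt,hook,spool,quill]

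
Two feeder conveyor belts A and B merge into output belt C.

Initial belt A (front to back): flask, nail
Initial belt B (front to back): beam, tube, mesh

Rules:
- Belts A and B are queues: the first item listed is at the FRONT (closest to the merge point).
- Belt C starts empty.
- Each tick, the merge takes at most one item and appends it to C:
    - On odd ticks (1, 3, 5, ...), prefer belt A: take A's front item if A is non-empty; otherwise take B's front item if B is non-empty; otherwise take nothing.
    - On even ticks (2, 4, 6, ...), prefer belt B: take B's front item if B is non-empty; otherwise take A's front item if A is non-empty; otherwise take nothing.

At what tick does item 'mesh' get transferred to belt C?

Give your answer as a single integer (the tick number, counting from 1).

Answer: 5

Derivation:
Tick 1: prefer A, take flask from A; A=[nail] B=[beam,tube,mesh] C=[flask]
Tick 2: prefer B, take beam from B; A=[nail] B=[tube,mesh] C=[flask,beam]
Tick 3: prefer A, take nail from A; A=[-] B=[tube,mesh] C=[flask,beam,nail]
Tick 4: prefer B, take tube from B; A=[-] B=[mesh] C=[flask,beam,nail,tube]
Tick 5: prefer A, take mesh from B; A=[-] B=[-] C=[flask,beam,nail,tube,mesh]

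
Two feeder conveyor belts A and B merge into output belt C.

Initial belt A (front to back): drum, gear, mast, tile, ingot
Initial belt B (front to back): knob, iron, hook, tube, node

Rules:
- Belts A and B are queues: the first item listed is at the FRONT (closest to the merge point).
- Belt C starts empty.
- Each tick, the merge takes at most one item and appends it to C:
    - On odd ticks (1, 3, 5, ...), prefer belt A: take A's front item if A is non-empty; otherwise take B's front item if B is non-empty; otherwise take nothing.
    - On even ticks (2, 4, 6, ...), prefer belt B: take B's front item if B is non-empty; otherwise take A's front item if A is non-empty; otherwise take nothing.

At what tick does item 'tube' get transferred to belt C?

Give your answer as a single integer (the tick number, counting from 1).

Tick 1: prefer A, take drum from A; A=[gear,mast,tile,ingot] B=[knob,iron,hook,tube,node] C=[drum]
Tick 2: prefer B, take knob from B; A=[gear,mast,tile,ingot] B=[iron,hook,tube,node] C=[drum,knob]
Tick 3: prefer A, take gear from A; A=[mast,tile,ingot] B=[iron,hook,tube,node] C=[drum,knob,gear]
Tick 4: prefer B, take iron from B; A=[mast,tile,ingot] B=[hook,tube,node] C=[drum,knob,gear,iron]
Tick 5: prefer A, take mast from A; A=[tile,ingot] B=[hook,tube,node] C=[drum,knob,gear,iron,mast]
Tick 6: prefer B, take hook from B; A=[tile,ingot] B=[tube,node] C=[drum,knob,gear,iron,mast,hook]
Tick 7: prefer A, take tile from A; A=[ingot] B=[tube,node] C=[drum,knob,gear,iron,mast,hook,tile]
Tick 8: prefer B, take tube from B; A=[ingot] B=[node] C=[drum,knob,gear,iron,mast,hook,tile,tube]

Answer: 8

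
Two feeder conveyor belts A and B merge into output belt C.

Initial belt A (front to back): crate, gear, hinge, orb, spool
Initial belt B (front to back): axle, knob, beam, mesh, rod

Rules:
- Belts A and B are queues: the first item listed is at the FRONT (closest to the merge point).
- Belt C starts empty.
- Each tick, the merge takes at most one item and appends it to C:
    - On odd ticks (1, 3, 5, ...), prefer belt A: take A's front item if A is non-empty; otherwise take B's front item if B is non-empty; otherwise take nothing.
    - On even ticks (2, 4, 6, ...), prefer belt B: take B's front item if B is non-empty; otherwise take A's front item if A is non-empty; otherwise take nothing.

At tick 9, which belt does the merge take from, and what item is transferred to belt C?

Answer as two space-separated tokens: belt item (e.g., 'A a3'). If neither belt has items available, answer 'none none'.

Tick 1: prefer A, take crate from A; A=[gear,hinge,orb,spool] B=[axle,knob,beam,mesh,rod] C=[crate]
Tick 2: prefer B, take axle from B; A=[gear,hinge,orb,spool] B=[knob,beam,mesh,rod] C=[crate,axle]
Tick 3: prefer A, take gear from A; A=[hinge,orb,spool] B=[knob,beam,mesh,rod] C=[crate,axle,gear]
Tick 4: prefer B, take knob from B; A=[hinge,orb,spool] B=[beam,mesh,rod] C=[crate,axle,gear,knob]
Tick 5: prefer A, take hinge from A; A=[orb,spool] B=[beam,mesh,rod] C=[crate,axle,gear,knob,hinge]
Tick 6: prefer B, take beam from B; A=[orb,spool] B=[mesh,rod] C=[crate,axle,gear,knob,hinge,beam]
Tick 7: prefer A, take orb from A; A=[spool] B=[mesh,rod] C=[crate,axle,gear,knob,hinge,beam,orb]
Tick 8: prefer B, take mesh from B; A=[spool] B=[rod] C=[crate,axle,gear,knob,hinge,beam,orb,mesh]
Tick 9: prefer A, take spool from A; A=[-] B=[rod] C=[crate,axle,gear,knob,hinge,beam,orb,mesh,spool]

Answer: A spool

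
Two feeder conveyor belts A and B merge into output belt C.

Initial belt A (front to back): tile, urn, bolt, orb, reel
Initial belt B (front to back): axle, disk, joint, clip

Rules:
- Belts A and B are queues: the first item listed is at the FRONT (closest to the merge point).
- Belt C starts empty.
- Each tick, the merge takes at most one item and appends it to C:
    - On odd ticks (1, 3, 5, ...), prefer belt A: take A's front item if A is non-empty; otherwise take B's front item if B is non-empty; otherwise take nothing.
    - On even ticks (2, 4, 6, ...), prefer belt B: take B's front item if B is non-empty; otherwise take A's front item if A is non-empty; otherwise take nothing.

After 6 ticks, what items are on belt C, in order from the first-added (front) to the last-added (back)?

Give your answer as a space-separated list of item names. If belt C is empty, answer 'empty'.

Answer: tile axle urn disk bolt joint

Derivation:
Tick 1: prefer A, take tile from A; A=[urn,bolt,orb,reel] B=[axle,disk,joint,clip] C=[tile]
Tick 2: prefer B, take axle from B; A=[urn,bolt,orb,reel] B=[disk,joint,clip] C=[tile,axle]
Tick 3: prefer A, take urn from A; A=[bolt,orb,reel] B=[disk,joint,clip] C=[tile,axle,urn]
Tick 4: prefer B, take disk from B; A=[bolt,orb,reel] B=[joint,clip] C=[tile,axle,urn,disk]
Tick 5: prefer A, take bolt from A; A=[orb,reel] B=[joint,clip] C=[tile,axle,urn,disk,bolt]
Tick 6: prefer B, take joint from B; A=[orb,reel] B=[clip] C=[tile,axle,urn,disk,bolt,joint]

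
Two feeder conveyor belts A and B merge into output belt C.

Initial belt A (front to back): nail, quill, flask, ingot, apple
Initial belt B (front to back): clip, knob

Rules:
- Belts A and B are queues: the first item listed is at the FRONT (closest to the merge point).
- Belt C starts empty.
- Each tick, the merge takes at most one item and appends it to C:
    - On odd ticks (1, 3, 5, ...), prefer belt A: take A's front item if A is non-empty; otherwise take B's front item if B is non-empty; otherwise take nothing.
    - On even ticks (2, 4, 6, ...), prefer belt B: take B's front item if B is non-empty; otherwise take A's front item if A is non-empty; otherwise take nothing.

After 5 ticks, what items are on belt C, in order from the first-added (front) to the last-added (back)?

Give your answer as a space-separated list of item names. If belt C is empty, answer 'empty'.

Tick 1: prefer A, take nail from A; A=[quill,flask,ingot,apple] B=[clip,knob] C=[nail]
Tick 2: prefer B, take clip from B; A=[quill,flask,ingot,apple] B=[knob] C=[nail,clip]
Tick 3: prefer A, take quill from A; A=[flask,ingot,apple] B=[knob] C=[nail,clip,quill]
Tick 4: prefer B, take knob from B; A=[flask,ingot,apple] B=[-] C=[nail,clip,quill,knob]
Tick 5: prefer A, take flask from A; A=[ingot,apple] B=[-] C=[nail,clip,quill,knob,flask]

Answer: nail clip quill knob flask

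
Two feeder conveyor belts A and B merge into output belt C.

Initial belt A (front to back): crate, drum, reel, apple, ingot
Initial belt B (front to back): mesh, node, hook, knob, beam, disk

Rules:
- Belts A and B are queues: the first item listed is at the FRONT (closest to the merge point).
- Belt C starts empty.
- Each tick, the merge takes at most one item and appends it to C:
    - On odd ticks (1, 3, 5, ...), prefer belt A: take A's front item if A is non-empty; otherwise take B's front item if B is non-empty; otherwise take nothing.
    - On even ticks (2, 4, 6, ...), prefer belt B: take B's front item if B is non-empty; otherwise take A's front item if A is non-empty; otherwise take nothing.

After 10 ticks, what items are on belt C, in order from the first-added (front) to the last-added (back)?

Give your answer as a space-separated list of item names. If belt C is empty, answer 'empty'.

Tick 1: prefer A, take crate from A; A=[drum,reel,apple,ingot] B=[mesh,node,hook,knob,beam,disk] C=[crate]
Tick 2: prefer B, take mesh from B; A=[drum,reel,apple,ingot] B=[node,hook,knob,beam,disk] C=[crate,mesh]
Tick 3: prefer A, take drum from A; A=[reel,apple,ingot] B=[node,hook,knob,beam,disk] C=[crate,mesh,drum]
Tick 4: prefer B, take node from B; A=[reel,apple,ingot] B=[hook,knob,beam,disk] C=[crate,mesh,drum,node]
Tick 5: prefer A, take reel from A; A=[apple,ingot] B=[hook,knob,beam,disk] C=[crate,mesh,drum,node,reel]
Tick 6: prefer B, take hook from B; A=[apple,ingot] B=[knob,beam,disk] C=[crate,mesh,drum,node,reel,hook]
Tick 7: prefer A, take apple from A; A=[ingot] B=[knob,beam,disk] C=[crate,mesh,drum,node,reel,hook,apple]
Tick 8: prefer B, take knob from B; A=[ingot] B=[beam,disk] C=[crate,mesh,drum,node,reel,hook,apple,knob]
Tick 9: prefer A, take ingot from A; A=[-] B=[beam,disk] C=[crate,mesh,drum,node,reel,hook,apple,knob,ingot]
Tick 10: prefer B, take beam from B; A=[-] B=[disk] C=[crate,mesh,drum,node,reel,hook,apple,knob,ingot,beam]

Answer: crate mesh drum node reel hook apple knob ingot beam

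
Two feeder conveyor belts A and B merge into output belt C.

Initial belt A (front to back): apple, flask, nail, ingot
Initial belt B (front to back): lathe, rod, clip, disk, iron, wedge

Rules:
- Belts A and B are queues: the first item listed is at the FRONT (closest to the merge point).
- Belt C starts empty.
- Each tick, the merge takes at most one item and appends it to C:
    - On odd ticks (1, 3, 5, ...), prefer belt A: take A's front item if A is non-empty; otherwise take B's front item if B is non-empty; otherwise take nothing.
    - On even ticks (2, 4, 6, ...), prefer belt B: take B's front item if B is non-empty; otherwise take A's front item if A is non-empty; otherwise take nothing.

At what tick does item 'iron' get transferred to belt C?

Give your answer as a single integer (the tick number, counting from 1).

Answer: 9

Derivation:
Tick 1: prefer A, take apple from A; A=[flask,nail,ingot] B=[lathe,rod,clip,disk,iron,wedge] C=[apple]
Tick 2: prefer B, take lathe from B; A=[flask,nail,ingot] B=[rod,clip,disk,iron,wedge] C=[apple,lathe]
Tick 3: prefer A, take flask from A; A=[nail,ingot] B=[rod,clip,disk,iron,wedge] C=[apple,lathe,flask]
Tick 4: prefer B, take rod from B; A=[nail,ingot] B=[clip,disk,iron,wedge] C=[apple,lathe,flask,rod]
Tick 5: prefer A, take nail from A; A=[ingot] B=[clip,disk,iron,wedge] C=[apple,lathe,flask,rod,nail]
Tick 6: prefer B, take clip from B; A=[ingot] B=[disk,iron,wedge] C=[apple,lathe,flask,rod,nail,clip]
Tick 7: prefer A, take ingot from A; A=[-] B=[disk,iron,wedge] C=[apple,lathe,flask,rod,nail,clip,ingot]
Tick 8: prefer B, take disk from B; A=[-] B=[iron,wedge] C=[apple,lathe,flask,rod,nail,clip,ingot,disk]
Tick 9: prefer A, take iron from B; A=[-] B=[wedge] C=[apple,lathe,flask,rod,nail,clip,ingot,disk,iron]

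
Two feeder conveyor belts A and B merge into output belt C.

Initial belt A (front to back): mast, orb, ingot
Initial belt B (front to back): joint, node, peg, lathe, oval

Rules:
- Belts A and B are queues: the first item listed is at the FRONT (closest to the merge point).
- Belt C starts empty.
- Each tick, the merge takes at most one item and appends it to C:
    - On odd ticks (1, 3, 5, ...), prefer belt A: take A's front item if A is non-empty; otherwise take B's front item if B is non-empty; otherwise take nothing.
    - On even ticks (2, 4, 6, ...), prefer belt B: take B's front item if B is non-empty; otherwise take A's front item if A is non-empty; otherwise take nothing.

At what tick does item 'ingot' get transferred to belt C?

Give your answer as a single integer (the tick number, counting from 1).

Answer: 5

Derivation:
Tick 1: prefer A, take mast from A; A=[orb,ingot] B=[joint,node,peg,lathe,oval] C=[mast]
Tick 2: prefer B, take joint from B; A=[orb,ingot] B=[node,peg,lathe,oval] C=[mast,joint]
Tick 3: prefer A, take orb from A; A=[ingot] B=[node,peg,lathe,oval] C=[mast,joint,orb]
Tick 4: prefer B, take node from B; A=[ingot] B=[peg,lathe,oval] C=[mast,joint,orb,node]
Tick 5: prefer A, take ingot from A; A=[-] B=[peg,lathe,oval] C=[mast,joint,orb,node,ingot]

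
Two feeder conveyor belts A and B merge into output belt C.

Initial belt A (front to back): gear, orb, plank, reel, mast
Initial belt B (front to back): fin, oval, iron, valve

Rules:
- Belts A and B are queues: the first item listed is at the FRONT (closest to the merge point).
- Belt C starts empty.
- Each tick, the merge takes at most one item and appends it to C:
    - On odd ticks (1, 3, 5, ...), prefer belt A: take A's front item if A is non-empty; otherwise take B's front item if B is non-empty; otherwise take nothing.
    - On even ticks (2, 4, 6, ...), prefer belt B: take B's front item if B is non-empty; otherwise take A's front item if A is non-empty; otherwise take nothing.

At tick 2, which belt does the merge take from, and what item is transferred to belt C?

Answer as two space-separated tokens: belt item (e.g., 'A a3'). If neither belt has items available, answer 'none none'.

Tick 1: prefer A, take gear from A; A=[orb,plank,reel,mast] B=[fin,oval,iron,valve] C=[gear]
Tick 2: prefer B, take fin from B; A=[orb,plank,reel,mast] B=[oval,iron,valve] C=[gear,fin]

Answer: B fin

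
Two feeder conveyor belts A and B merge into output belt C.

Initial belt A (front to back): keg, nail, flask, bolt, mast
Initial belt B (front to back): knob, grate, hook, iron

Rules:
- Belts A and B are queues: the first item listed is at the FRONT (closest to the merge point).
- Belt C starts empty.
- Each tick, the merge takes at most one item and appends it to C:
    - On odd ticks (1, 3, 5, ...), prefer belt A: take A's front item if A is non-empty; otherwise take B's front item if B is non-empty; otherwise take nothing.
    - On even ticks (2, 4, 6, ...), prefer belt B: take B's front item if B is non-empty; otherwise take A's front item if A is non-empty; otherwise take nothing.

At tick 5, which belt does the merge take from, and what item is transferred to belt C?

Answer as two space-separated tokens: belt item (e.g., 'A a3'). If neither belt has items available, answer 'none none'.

Tick 1: prefer A, take keg from A; A=[nail,flask,bolt,mast] B=[knob,grate,hook,iron] C=[keg]
Tick 2: prefer B, take knob from B; A=[nail,flask,bolt,mast] B=[grate,hook,iron] C=[keg,knob]
Tick 3: prefer A, take nail from A; A=[flask,bolt,mast] B=[grate,hook,iron] C=[keg,knob,nail]
Tick 4: prefer B, take grate from B; A=[flask,bolt,mast] B=[hook,iron] C=[keg,knob,nail,grate]
Tick 5: prefer A, take flask from A; A=[bolt,mast] B=[hook,iron] C=[keg,knob,nail,grate,flask]

Answer: A flask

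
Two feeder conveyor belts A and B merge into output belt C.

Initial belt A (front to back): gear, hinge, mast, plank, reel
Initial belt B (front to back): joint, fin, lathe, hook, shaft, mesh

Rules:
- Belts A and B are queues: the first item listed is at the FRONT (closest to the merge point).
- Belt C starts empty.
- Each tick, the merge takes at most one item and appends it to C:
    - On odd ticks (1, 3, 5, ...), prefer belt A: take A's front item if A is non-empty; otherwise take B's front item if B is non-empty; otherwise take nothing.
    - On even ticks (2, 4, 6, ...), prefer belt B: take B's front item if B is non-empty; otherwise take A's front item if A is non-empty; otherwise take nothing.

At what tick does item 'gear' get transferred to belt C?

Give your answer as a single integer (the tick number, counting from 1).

Answer: 1

Derivation:
Tick 1: prefer A, take gear from A; A=[hinge,mast,plank,reel] B=[joint,fin,lathe,hook,shaft,mesh] C=[gear]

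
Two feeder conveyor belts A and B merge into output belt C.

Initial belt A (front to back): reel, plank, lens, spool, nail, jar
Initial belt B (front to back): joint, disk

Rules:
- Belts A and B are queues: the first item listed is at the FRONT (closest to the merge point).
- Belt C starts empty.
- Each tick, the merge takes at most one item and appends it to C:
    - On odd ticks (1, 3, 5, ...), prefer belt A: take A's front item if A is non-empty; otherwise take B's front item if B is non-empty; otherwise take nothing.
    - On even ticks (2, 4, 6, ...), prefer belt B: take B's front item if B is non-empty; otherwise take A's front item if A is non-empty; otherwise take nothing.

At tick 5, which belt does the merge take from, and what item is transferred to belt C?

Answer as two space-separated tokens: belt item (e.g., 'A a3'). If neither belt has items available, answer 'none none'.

Answer: A lens

Derivation:
Tick 1: prefer A, take reel from A; A=[plank,lens,spool,nail,jar] B=[joint,disk] C=[reel]
Tick 2: prefer B, take joint from B; A=[plank,lens,spool,nail,jar] B=[disk] C=[reel,joint]
Tick 3: prefer A, take plank from A; A=[lens,spool,nail,jar] B=[disk] C=[reel,joint,plank]
Tick 4: prefer B, take disk from B; A=[lens,spool,nail,jar] B=[-] C=[reel,joint,plank,disk]
Tick 5: prefer A, take lens from A; A=[spool,nail,jar] B=[-] C=[reel,joint,plank,disk,lens]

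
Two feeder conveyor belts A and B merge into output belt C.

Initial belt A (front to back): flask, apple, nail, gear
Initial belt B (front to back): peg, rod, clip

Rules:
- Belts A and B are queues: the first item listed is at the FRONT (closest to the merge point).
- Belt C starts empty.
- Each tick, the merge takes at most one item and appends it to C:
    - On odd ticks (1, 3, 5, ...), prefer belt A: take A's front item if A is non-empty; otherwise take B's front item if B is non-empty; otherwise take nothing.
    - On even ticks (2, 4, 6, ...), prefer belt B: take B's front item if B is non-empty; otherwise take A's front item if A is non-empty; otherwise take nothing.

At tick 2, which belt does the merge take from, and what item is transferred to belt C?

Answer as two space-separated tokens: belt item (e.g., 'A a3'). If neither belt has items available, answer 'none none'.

Answer: B peg

Derivation:
Tick 1: prefer A, take flask from A; A=[apple,nail,gear] B=[peg,rod,clip] C=[flask]
Tick 2: prefer B, take peg from B; A=[apple,nail,gear] B=[rod,clip] C=[flask,peg]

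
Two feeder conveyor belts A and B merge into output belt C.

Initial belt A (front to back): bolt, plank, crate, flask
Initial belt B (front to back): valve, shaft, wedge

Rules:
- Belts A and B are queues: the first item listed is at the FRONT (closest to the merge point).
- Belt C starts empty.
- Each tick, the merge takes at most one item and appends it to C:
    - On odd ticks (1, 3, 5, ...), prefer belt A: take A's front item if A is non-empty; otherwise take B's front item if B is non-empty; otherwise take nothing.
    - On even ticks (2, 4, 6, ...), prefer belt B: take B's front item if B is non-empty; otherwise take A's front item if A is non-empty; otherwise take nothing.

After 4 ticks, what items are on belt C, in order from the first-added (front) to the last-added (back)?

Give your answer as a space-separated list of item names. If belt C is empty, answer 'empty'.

Answer: bolt valve plank shaft

Derivation:
Tick 1: prefer A, take bolt from A; A=[plank,crate,flask] B=[valve,shaft,wedge] C=[bolt]
Tick 2: prefer B, take valve from B; A=[plank,crate,flask] B=[shaft,wedge] C=[bolt,valve]
Tick 3: prefer A, take plank from A; A=[crate,flask] B=[shaft,wedge] C=[bolt,valve,plank]
Tick 4: prefer B, take shaft from B; A=[crate,flask] B=[wedge] C=[bolt,valve,plank,shaft]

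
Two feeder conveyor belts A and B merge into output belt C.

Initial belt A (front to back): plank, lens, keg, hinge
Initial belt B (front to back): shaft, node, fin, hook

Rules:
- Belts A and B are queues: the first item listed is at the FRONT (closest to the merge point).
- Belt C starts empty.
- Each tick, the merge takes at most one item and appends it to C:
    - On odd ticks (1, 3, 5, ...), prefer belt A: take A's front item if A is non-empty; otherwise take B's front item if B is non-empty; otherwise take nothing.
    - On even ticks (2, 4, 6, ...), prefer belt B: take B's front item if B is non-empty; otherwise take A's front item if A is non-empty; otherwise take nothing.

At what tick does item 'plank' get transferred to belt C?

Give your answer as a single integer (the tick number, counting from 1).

Tick 1: prefer A, take plank from A; A=[lens,keg,hinge] B=[shaft,node,fin,hook] C=[plank]

Answer: 1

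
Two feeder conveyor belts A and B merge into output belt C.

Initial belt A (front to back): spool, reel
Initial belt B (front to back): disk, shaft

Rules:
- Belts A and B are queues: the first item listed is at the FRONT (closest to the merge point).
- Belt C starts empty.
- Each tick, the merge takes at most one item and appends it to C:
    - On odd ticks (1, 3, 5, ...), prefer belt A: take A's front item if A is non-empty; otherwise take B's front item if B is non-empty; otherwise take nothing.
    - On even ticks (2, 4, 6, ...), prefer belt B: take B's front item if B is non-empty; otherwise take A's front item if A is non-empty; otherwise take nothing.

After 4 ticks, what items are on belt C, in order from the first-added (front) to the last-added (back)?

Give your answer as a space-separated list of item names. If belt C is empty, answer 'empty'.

Tick 1: prefer A, take spool from A; A=[reel] B=[disk,shaft] C=[spool]
Tick 2: prefer B, take disk from B; A=[reel] B=[shaft] C=[spool,disk]
Tick 3: prefer A, take reel from A; A=[-] B=[shaft] C=[spool,disk,reel]
Tick 4: prefer B, take shaft from B; A=[-] B=[-] C=[spool,disk,reel,shaft]

Answer: spool disk reel shaft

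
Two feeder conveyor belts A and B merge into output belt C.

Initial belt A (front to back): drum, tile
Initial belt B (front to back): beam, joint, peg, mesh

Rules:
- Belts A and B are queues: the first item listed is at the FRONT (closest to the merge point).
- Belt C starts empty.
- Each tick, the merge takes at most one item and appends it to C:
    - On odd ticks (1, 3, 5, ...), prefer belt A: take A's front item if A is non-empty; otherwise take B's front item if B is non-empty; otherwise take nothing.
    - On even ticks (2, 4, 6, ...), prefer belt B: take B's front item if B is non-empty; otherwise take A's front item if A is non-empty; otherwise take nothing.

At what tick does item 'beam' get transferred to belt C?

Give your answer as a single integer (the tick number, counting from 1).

Answer: 2

Derivation:
Tick 1: prefer A, take drum from A; A=[tile] B=[beam,joint,peg,mesh] C=[drum]
Tick 2: prefer B, take beam from B; A=[tile] B=[joint,peg,mesh] C=[drum,beam]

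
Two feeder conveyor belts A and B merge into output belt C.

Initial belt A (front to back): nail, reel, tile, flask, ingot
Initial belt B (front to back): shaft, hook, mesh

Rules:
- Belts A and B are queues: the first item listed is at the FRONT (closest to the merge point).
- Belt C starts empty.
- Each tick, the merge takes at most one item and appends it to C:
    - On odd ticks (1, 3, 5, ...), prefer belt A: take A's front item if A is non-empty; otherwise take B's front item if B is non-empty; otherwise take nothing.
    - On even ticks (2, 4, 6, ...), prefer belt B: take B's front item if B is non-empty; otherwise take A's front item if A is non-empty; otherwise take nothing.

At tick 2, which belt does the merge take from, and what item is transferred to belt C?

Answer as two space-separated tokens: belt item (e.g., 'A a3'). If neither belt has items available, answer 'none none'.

Answer: B shaft

Derivation:
Tick 1: prefer A, take nail from A; A=[reel,tile,flask,ingot] B=[shaft,hook,mesh] C=[nail]
Tick 2: prefer B, take shaft from B; A=[reel,tile,flask,ingot] B=[hook,mesh] C=[nail,shaft]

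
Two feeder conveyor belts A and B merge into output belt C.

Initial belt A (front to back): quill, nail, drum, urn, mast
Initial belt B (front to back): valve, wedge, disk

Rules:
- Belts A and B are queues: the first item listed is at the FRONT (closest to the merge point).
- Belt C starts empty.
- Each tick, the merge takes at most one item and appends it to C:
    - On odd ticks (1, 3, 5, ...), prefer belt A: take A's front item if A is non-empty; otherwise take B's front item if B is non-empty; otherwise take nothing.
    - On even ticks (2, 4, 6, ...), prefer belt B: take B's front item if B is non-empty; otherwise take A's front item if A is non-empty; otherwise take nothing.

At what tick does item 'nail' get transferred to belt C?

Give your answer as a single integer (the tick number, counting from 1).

Tick 1: prefer A, take quill from A; A=[nail,drum,urn,mast] B=[valve,wedge,disk] C=[quill]
Tick 2: prefer B, take valve from B; A=[nail,drum,urn,mast] B=[wedge,disk] C=[quill,valve]
Tick 3: prefer A, take nail from A; A=[drum,urn,mast] B=[wedge,disk] C=[quill,valve,nail]

Answer: 3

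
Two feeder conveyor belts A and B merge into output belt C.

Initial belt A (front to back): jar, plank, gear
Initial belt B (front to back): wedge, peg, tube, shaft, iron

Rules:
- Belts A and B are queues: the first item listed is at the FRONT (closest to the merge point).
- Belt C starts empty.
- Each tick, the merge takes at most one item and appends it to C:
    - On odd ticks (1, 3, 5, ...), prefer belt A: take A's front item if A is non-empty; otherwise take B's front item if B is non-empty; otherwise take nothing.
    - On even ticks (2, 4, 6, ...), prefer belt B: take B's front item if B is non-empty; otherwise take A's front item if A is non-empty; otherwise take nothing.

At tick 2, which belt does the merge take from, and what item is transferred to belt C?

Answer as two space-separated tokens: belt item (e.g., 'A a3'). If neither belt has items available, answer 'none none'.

Answer: B wedge

Derivation:
Tick 1: prefer A, take jar from A; A=[plank,gear] B=[wedge,peg,tube,shaft,iron] C=[jar]
Tick 2: prefer B, take wedge from B; A=[plank,gear] B=[peg,tube,shaft,iron] C=[jar,wedge]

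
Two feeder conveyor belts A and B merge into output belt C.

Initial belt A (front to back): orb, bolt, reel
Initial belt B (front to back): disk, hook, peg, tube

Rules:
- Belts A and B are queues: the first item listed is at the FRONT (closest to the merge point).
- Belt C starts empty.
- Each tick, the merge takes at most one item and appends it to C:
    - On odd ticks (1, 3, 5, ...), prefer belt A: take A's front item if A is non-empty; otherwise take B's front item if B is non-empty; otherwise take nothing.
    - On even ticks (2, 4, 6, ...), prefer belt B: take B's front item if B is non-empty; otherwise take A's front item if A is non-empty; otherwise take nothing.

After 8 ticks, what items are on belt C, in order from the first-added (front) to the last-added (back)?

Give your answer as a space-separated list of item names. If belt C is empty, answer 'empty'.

Tick 1: prefer A, take orb from A; A=[bolt,reel] B=[disk,hook,peg,tube] C=[orb]
Tick 2: prefer B, take disk from B; A=[bolt,reel] B=[hook,peg,tube] C=[orb,disk]
Tick 3: prefer A, take bolt from A; A=[reel] B=[hook,peg,tube] C=[orb,disk,bolt]
Tick 4: prefer B, take hook from B; A=[reel] B=[peg,tube] C=[orb,disk,bolt,hook]
Tick 5: prefer A, take reel from A; A=[-] B=[peg,tube] C=[orb,disk,bolt,hook,reel]
Tick 6: prefer B, take peg from B; A=[-] B=[tube] C=[orb,disk,bolt,hook,reel,peg]
Tick 7: prefer A, take tube from B; A=[-] B=[-] C=[orb,disk,bolt,hook,reel,peg,tube]
Tick 8: prefer B, both empty, nothing taken; A=[-] B=[-] C=[orb,disk,bolt,hook,reel,peg,tube]

Answer: orb disk bolt hook reel peg tube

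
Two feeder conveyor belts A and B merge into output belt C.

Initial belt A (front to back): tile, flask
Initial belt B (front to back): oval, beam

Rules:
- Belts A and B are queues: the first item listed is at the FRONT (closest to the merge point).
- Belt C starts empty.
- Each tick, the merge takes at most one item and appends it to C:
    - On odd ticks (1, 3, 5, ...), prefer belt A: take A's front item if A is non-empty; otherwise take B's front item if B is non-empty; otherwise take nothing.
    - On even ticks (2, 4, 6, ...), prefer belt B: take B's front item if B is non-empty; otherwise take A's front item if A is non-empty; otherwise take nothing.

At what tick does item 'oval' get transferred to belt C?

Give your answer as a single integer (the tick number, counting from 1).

Answer: 2

Derivation:
Tick 1: prefer A, take tile from A; A=[flask] B=[oval,beam] C=[tile]
Tick 2: prefer B, take oval from B; A=[flask] B=[beam] C=[tile,oval]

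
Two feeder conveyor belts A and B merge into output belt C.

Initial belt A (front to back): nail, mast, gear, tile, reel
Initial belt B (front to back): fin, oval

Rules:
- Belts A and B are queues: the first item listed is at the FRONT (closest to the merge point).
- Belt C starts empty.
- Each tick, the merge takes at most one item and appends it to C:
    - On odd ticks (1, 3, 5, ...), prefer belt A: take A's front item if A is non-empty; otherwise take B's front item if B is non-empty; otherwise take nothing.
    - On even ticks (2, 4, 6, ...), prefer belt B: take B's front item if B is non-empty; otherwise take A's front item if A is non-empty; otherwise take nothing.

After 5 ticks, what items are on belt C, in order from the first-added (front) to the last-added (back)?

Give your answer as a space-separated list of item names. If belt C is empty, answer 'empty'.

Tick 1: prefer A, take nail from A; A=[mast,gear,tile,reel] B=[fin,oval] C=[nail]
Tick 2: prefer B, take fin from B; A=[mast,gear,tile,reel] B=[oval] C=[nail,fin]
Tick 3: prefer A, take mast from A; A=[gear,tile,reel] B=[oval] C=[nail,fin,mast]
Tick 4: prefer B, take oval from B; A=[gear,tile,reel] B=[-] C=[nail,fin,mast,oval]
Tick 5: prefer A, take gear from A; A=[tile,reel] B=[-] C=[nail,fin,mast,oval,gear]

Answer: nail fin mast oval gear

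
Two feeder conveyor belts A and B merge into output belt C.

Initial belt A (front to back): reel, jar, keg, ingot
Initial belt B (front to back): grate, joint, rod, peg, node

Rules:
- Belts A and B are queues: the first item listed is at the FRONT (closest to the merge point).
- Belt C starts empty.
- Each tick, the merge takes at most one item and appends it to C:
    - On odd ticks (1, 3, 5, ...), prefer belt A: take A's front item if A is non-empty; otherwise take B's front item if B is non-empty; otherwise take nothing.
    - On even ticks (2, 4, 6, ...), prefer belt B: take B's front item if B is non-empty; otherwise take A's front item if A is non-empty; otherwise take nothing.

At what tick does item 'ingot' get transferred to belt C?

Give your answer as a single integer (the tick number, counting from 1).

Answer: 7

Derivation:
Tick 1: prefer A, take reel from A; A=[jar,keg,ingot] B=[grate,joint,rod,peg,node] C=[reel]
Tick 2: prefer B, take grate from B; A=[jar,keg,ingot] B=[joint,rod,peg,node] C=[reel,grate]
Tick 3: prefer A, take jar from A; A=[keg,ingot] B=[joint,rod,peg,node] C=[reel,grate,jar]
Tick 4: prefer B, take joint from B; A=[keg,ingot] B=[rod,peg,node] C=[reel,grate,jar,joint]
Tick 5: prefer A, take keg from A; A=[ingot] B=[rod,peg,node] C=[reel,grate,jar,joint,keg]
Tick 6: prefer B, take rod from B; A=[ingot] B=[peg,node] C=[reel,grate,jar,joint,keg,rod]
Tick 7: prefer A, take ingot from A; A=[-] B=[peg,node] C=[reel,grate,jar,joint,keg,rod,ingot]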